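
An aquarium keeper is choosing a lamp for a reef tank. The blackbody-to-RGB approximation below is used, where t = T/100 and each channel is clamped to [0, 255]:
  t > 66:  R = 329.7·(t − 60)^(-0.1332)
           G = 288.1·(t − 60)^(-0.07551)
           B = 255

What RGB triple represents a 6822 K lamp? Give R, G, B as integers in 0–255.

R=249, G=246, B=255

t = 6822/100 = 68.22; the t > 66 branch applies.
R = 329.7·(68.22 − 60)^(-0.1332) = 329.7·8.22^(-0.1332) = 329.7·0.75533 = 249.034.
G = 288.1·(68.22 − 60)^(-0.07551) = 288.1·8.22^(-0.07551) = 288.1·0.85294 = 245.732.
B = 255 by definition for t > 66.
Rounded: (249, 246, 255).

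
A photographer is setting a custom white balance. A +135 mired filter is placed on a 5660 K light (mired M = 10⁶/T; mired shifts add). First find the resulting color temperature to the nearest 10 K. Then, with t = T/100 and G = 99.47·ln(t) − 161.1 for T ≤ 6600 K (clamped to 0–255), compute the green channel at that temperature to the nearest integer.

M_in = 10⁶/5660 = 176.68; M_out = 176.68 + (+135) = 311.68.
T_out = 10⁶/311.68 = 3208.4 K → 3210 K; t = 32.1.
G = 99.47·ln 32.1 − 161.1 = 99.47·3.4689 − 161.1 = 183.947.
Rounded: 184.

184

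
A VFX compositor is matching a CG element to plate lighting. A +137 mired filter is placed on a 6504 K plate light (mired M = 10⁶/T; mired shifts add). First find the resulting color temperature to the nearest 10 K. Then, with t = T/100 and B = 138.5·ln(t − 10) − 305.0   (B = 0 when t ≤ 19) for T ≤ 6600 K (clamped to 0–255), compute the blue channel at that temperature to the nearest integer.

137

M_in = 10⁶/6504 = 153.75; M_out = 153.75 + (+137) = 290.75.
T_out = 10⁶/290.75 = 3439.4 K → 3440 K; t = 34.4.
B = 138.5·ln(34.4 − 10) − 305.0 = 138.5·ln 24.4 − 305.0 = 138.5·3.1946 − 305.0 = 137.450.
Rounded: 137.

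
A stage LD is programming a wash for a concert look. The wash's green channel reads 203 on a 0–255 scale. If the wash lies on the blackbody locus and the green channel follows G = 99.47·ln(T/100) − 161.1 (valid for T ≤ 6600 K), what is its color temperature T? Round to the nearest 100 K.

ln t = (203 + 161.1) / 99.47 = 3.6604.
t = e^3.6604 = 38.877.
T = 100·t = 3888 K → 3900 K to the nearest 100 K.

3900 K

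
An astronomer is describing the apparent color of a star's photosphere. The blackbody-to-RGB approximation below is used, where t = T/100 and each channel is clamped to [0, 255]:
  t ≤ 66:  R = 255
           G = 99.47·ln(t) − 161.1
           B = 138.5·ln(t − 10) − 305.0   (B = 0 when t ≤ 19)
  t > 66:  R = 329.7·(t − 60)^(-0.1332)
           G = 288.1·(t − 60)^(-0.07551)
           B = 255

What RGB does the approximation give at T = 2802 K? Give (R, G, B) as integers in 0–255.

t = 2802/100 = 28.02; the t ≤ 66 branch applies.
R = 255 by definition for t ≤ 66.
G = 99.47·ln 28.02 − 161.1 = 99.47·3.3329 − 161.1 = 170.425.
B = 138.5·ln(28.02 − 10) − 305.0 = 138.5·ln 18.02 − 305.0 = 138.5·2.8915 − 305.0 = 95.470.
Rounded: (255, 170, 95).

(255, 170, 95)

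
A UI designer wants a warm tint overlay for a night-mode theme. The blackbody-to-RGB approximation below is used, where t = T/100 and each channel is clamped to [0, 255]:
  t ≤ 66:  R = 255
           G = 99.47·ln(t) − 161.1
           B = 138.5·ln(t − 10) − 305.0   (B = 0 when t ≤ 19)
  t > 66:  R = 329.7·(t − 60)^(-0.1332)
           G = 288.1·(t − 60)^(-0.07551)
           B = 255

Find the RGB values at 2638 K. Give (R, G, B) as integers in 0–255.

(255, 164, 82)

t = 2638/100 = 26.38; the t ≤ 66 branch applies.
R = 255 by definition for t ≤ 66.
G = 99.47·ln 26.38 − 161.1 = 99.47·3.2726 − 161.1 = 164.426.
B = 138.5·ln(26.38 − 10) − 305.0 = 138.5·ln 16.38 − 305.0 = 138.5·2.7961 − 305.0 = 82.254.
Rounded: (255, 164, 82).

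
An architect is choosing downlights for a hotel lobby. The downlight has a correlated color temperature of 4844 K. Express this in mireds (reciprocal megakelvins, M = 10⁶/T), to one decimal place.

M = 10⁶ / 4844 = 206.441 → 206.4 mireds.

206.4 mireds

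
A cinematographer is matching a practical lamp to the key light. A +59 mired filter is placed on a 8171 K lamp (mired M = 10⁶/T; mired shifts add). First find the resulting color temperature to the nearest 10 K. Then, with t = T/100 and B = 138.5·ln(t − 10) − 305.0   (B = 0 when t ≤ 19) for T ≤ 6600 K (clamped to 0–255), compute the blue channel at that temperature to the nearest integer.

223

M_in = 10⁶/8171 = 122.38; M_out = 122.38 + (+59) = 181.38.
T_out = 10⁶/181.38 = 5513.2 K → 5510 K; t = 55.1.
B = 138.5·ln(55.1 − 10) − 305.0 = 138.5·ln 45.1 − 305.0 = 138.5·3.8089 − 305.0 = 222.530.
Rounded: 223.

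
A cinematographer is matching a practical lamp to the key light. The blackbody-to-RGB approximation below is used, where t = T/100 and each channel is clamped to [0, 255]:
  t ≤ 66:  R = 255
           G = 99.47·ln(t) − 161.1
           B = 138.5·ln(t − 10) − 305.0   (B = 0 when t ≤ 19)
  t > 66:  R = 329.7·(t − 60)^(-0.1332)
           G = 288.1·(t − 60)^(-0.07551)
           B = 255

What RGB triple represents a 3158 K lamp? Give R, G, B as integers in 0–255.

R=255, G=182, B=120

t = 3158/100 = 31.58; the t ≤ 66 branch applies.
R = 255 by definition for t ≤ 66.
G = 99.47·ln 31.58 − 161.1 = 99.47·3.4525 − 161.1 = 182.323.
B = 138.5·ln(31.58 − 10) − 305.0 = 138.5·ln 21.58 − 305.0 = 138.5·3.0718 − 305.0 = 120.440.
Rounded: (255, 182, 120).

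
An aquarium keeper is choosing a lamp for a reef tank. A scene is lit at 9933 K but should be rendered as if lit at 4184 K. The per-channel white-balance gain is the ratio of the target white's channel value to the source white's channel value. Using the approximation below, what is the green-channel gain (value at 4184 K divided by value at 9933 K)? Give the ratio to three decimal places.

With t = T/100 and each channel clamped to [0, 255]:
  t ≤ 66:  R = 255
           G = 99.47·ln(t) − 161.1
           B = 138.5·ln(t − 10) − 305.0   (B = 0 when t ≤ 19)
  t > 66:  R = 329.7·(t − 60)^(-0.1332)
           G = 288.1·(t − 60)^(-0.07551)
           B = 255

0.963

At 9933 K (t = 99.33):
  G = 288.1·(99.33 − 60)^(-0.07551) = 288.1·39.33^(-0.07551) = 288.1·0.75785 = 218.336.
At 4184 K (t = 41.84):
  G = 99.47·ln 41.84 − 161.1 = 99.47·3.7339 − 161.1 = 210.306.
Gain = 210.306 / 218.336 = 0.9632 → 0.963.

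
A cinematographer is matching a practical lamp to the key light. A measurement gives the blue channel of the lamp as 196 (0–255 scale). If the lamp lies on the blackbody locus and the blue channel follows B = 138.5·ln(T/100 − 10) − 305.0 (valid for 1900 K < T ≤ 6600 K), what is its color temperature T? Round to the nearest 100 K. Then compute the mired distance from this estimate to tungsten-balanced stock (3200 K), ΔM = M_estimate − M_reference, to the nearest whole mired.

ln(t − 10) = (196 + 305.0) / 138.5 = 3.6173.
t − 10 = e^3.6173 = 37.238, so t = 47.238.
T = 100·t = 4724 K → 4700 K to the nearest 100 K.
M_estimate = 10⁶/4700 = 212.77; M_reference = 10⁶/3200 = 312.50.
ΔM = 212.77 − 312.50 = -99.73 → -100 mireds.

-100 mireds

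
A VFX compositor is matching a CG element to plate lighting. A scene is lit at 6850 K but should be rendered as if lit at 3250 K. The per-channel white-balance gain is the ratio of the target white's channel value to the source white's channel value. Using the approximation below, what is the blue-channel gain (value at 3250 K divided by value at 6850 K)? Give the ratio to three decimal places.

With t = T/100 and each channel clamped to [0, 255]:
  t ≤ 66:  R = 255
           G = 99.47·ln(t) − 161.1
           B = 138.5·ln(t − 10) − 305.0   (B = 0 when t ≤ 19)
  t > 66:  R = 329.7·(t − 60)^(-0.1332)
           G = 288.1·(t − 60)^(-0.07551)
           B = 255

0.495

At 6850 K (t = 68.5):
  B = 255 by definition for t > 66.
At 3250 K (t = 32.5):
  B = 138.5·ln(32.5 − 10) − 305.0 = 138.5·ln 22.5 − 305.0 = 138.5·3.1135 − 305.0 = 126.222.
Gain = 126.222 / 255.000 = 0.4950 → 0.495.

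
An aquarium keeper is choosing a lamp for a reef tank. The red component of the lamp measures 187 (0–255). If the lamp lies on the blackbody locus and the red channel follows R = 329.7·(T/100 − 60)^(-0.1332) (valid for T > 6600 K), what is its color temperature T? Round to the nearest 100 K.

(t − 60)^(-0.1332) = 187/329.7 = 0.56718.
t − 60 = 0.56718^(1/-0.1332) = 0.56718^(-7.508) = 70.620, so t = 130.620.
T = 100·t = 13062 K → 13100 K to the nearest 100 K.

13100 K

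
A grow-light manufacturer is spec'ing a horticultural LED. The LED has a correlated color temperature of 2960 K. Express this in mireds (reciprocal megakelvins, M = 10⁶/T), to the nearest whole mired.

M = 10⁶ / 2960 = 337.838 → 338 mireds.

338 mireds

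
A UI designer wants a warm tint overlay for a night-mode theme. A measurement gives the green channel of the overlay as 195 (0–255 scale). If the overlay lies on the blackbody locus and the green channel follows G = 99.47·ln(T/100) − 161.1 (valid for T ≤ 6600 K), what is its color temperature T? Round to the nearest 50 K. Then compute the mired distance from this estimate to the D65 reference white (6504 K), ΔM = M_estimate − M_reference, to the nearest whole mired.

ln t = (195 + 161.1) / 99.47 = 3.5800.
t = e^3.5800 = 35.873.
T = 100·t = 3587 K → 3600 K to the nearest 50 K.
M_estimate = 10⁶/3600 = 277.78; M_reference = 10⁶/6504 = 153.75.
ΔM = 277.78 − 153.75 = 124.03 → +124 mireds.

+124 mireds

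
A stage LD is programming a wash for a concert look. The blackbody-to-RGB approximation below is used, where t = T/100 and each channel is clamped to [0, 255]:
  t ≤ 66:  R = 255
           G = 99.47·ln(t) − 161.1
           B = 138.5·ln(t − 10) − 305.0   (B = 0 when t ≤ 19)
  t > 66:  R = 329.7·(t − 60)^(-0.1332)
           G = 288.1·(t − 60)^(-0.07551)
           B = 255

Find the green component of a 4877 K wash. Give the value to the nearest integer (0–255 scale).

226

t = 4877/100 = 48.77; the t ≤ 66 branch applies.
G = 99.47·ln 48.77 − 161.1 = 99.47·3.8871 − 161.1 = 225.551.
Rounded: 226.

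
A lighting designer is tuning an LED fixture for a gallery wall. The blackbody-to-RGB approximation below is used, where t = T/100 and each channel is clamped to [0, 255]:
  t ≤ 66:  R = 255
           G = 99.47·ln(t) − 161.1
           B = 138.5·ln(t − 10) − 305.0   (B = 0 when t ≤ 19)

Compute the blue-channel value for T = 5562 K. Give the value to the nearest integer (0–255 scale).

t = 5562/100 = 55.62; the t ≤ 66 branch applies.
B = 138.5·ln(55.62 − 10) − 305.0 = 138.5·ln 45.62 − 305.0 = 138.5·3.8203 − 305.0 = 224.118.
Rounded: 224.

224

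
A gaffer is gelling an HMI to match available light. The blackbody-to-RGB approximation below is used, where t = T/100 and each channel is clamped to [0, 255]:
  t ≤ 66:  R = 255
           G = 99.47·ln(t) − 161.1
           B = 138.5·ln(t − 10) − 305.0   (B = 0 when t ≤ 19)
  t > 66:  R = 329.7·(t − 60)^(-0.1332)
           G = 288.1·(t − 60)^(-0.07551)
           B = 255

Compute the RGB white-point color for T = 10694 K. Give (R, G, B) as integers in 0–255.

(197, 215, 255)

t = 10694/100 = 106.94; the t > 66 branch applies.
R = 329.7·(106.94 − 60)^(-0.1332) = 329.7·46.94^(-0.1332) = 329.7·0.59889 = 197.456.
G = 288.1·(106.94 − 60)^(-0.07551) = 288.1·46.94^(-0.07551) = 288.1·0.74779 = 215.439.
B = 255 by definition for t > 66.
Rounded: (197, 215, 255).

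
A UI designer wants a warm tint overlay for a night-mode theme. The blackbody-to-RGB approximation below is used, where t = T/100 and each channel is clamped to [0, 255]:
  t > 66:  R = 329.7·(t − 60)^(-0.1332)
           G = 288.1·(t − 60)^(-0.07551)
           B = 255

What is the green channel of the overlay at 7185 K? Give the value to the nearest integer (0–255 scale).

239

t = 7185/100 = 71.85; the t > 66 branch applies.
G = 288.1·(71.85 − 60)^(-0.07551) = 288.1·11.85^(-0.07551) = 288.1·0.82970 = 239.038.
Rounded: 239.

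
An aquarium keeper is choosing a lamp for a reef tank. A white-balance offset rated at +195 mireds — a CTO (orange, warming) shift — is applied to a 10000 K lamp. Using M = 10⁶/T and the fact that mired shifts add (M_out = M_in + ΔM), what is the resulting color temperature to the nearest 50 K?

3400 K

M_in = 10⁶/10000 = 100.00 mireds.
M_out = 100.00 + (+195) = 295.00 mireds.
T_out = 10⁶/295.00 = 3389.8 K → 3400 K.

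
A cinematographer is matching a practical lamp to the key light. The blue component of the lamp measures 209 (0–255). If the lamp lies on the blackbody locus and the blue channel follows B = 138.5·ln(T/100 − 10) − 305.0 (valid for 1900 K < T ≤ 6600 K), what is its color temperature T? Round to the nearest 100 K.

5100 K

ln(t − 10) = (209 + 305.0) / 138.5 = 3.7112.
t − 10 = e^3.7112 = 40.903, so t = 50.903.
T = 100·t = 5090 K → 5100 K to the nearest 100 K.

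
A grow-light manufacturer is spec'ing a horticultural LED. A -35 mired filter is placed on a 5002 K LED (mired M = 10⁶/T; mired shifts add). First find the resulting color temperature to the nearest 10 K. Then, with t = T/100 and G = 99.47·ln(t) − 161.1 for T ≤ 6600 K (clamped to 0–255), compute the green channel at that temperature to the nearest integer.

M_in = 10⁶/5002 = 199.92; M_out = 199.92 + (-35) = 164.92.
T_out = 10⁶/164.92 = 6063.5 K → 6060 K; t = 60.6.
G = 99.47·ln 60.6 − 161.1 = 99.47·4.1043 − 161.1 = 247.154.
Rounded: 247.

247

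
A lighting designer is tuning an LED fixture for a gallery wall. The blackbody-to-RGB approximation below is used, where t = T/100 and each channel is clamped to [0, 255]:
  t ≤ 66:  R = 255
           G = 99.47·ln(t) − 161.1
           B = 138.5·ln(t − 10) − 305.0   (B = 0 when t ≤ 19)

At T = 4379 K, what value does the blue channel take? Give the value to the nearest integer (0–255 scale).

t = 4379/100 = 43.79; the t ≤ 66 branch applies.
B = 138.5·ln(43.79 − 10) − 305.0 = 138.5·ln 33.79 − 305.0 = 138.5·3.5202 − 305.0 = 182.543.
Rounded: 183.

183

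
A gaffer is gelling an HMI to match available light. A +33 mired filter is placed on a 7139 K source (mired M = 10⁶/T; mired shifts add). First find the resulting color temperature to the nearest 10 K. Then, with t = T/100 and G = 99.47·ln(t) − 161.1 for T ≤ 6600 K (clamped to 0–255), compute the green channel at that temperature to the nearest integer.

M_in = 10⁶/7139 = 140.08; M_out = 140.08 + (+33) = 173.08.
T_out = 10⁶/173.08 = 5777.8 K → 5780 K; t = 57.8.
G = 99.47·ln 57.8 − 161.1 = 99.47·4.0570 − 161.1 = 242.449.
Rounded: 242.

242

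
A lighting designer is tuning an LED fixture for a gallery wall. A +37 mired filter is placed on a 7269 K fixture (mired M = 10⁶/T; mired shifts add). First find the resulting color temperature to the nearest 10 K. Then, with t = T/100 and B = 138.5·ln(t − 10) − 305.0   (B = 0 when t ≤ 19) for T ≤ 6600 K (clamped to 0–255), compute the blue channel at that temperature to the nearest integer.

M_in = 10⁶/7269 = 137.57; M_out = 137.57 + (+37) = 174.57.
T_out = 10⁶/174.57 = 5728.3 K → 5730 K; t = 57.3.
B = 138.5·ln(57.3 − 10) − 305.0 = 138.5·ln 47.3 − 305.0 = 138.5·3.8565 − 305.0 = 229.127.
Rounded: 229.

229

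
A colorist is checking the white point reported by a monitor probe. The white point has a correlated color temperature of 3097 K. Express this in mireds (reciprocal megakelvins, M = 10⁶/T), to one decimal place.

322.9 mireds

M = 10⁶ / 3097 = 322.893 → 322.9 mireds.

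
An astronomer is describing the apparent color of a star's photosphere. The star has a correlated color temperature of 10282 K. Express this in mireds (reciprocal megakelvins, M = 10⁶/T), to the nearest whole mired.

97 mireds

M = 10⁶ / 10282 = 97.257 → 97 mireds.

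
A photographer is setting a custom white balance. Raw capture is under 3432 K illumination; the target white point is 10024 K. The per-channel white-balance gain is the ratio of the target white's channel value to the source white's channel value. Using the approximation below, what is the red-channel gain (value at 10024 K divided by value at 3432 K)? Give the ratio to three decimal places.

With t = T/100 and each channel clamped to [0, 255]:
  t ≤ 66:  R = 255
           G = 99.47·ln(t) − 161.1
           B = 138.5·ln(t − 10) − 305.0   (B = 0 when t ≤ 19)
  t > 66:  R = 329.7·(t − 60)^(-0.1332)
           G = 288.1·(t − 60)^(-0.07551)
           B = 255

At 3432 K (t = 34.32):
  R = 255 by definition for t ≤ 66.
At 10024 K (t = 100.24):
  R = 329.7·(100.24 − 60)^(-0.1332) = 329.7·40.24^(-0.1332) = 329.7·0.61131 = 201.548.
Gain = 201.548 / 255.000 = 0.7904 → 0.790.

0.790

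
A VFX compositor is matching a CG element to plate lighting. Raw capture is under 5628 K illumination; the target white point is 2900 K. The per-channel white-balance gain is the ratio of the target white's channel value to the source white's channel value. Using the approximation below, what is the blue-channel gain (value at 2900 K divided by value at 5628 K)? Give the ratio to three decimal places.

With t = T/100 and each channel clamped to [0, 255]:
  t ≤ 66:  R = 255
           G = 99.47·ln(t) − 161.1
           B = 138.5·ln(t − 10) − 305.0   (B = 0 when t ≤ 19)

0.455

At 5628 K (t = 56.28):
  B = 138.5·ln(56.28 − 10) − 305.0 = 138.5·ln 46.28 − 305.0 = 138.5·3.8347 − 305.0 = 226.107.
At 2900 K (t = 29):
  B = 138.5·ln(29 − 10) − 305.0 = 138.5·ln 19 − 305.0 = 138.5·2.9444 − 305.0 = 102.805.
Gain = 102.805 / 226.107 = 0.4547 → 0.455.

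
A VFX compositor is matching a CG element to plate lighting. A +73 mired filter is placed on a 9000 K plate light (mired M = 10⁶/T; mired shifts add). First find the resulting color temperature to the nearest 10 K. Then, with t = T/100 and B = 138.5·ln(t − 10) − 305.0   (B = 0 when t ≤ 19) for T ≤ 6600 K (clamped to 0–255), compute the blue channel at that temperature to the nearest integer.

M_in = 10⁶/9000 = 111.11; M_out = 111.11 + (+73) = 184.11.
T_out = 10⁶/184.11 = 5431.5 K → 5430 K; t = 54.3.
B = 138.5·ln(54.3 − 10) − 305.0 = 138.5·ln 44.3 − 305.0 = 138.5·3.7910 − 305.0 = 220.051.
Rounded: 220.

220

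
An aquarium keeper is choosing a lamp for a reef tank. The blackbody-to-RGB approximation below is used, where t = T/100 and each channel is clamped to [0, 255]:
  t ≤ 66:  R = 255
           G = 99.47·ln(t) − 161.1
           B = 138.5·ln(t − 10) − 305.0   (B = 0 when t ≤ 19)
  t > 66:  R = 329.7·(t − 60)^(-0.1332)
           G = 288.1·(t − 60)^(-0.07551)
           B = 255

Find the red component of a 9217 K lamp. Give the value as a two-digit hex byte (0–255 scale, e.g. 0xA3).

t = 9217/100 = 92.17; the t > 66 branch applies.
R = 329.7·(92.17 − 60)^(-0.1332) = 329.7·32.17^(-0.1332) = 329.7·0.62981 = 207.647.
Rounded: 208; in hex, 0xD0.

0xD0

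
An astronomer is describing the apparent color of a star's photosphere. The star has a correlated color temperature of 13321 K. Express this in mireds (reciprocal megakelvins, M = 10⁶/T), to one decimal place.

75.1 mireds

M = 10⁶ / 13321 = 75.069 → 75.1 mireds.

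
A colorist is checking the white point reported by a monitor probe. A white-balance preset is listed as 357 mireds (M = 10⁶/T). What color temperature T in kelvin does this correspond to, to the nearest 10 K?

T = 10⁶ / 357 = 2801.12 K → 2800 K.

2800 K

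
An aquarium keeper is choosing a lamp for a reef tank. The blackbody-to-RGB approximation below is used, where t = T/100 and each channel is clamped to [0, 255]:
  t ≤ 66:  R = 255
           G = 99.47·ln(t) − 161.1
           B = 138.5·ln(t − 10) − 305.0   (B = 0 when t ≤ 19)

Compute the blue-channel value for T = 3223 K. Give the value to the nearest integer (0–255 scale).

125

t = 3223/100 = 32.23; the t ≤ 66 branch applies.
B = 138.5·ln(32.23 − 10) − 305.0 = 138.5·ln 22.23 − 305.0 = 138.5·3.1014 − 305.0 = 124.550.
Rounded: 125.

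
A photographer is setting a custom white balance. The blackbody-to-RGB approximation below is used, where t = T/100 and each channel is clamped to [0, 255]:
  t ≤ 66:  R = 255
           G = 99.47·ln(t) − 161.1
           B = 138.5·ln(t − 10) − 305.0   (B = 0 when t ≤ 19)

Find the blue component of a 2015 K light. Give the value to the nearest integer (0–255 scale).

16

t = 2015/100 = 20.15; the t ≤ 66 branch applies.
B = 138.5·ln(20.15 − 10) − 305.0 = 138.5·ln 10.15 − 305.0 = 138.5·2.3175 − 305.0 = 15.970.
Rounded: 16.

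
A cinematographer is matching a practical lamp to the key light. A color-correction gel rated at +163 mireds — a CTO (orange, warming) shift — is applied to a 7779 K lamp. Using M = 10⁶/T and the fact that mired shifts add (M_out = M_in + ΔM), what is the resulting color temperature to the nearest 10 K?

M_in = 10⁶/7779 = 128.55 mireds.
M_out = 128.55 + (+163) = 291.55 mireds.
T_out = 10⁶/291.55 = 3429.9 K → 3430 K.

3430 K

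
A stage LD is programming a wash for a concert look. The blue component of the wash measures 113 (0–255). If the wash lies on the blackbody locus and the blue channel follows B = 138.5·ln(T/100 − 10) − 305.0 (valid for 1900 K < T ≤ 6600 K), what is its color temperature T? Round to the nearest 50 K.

ln(t − 10) = (113 + 305.0) / 138.5 = 3.0181.
t − 10 = e^3.0181 = 20.451, so t = 30.451.
T = 100·t = 3045 K → 3050 K to the nearest 50 K.

3050 K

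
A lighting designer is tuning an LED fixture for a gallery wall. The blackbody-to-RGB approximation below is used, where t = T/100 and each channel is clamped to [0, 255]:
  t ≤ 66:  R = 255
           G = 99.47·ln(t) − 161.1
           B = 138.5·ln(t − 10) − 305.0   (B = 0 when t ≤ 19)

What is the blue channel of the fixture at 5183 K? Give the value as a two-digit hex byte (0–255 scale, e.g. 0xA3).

t = 5183/100 = 51.83; the t ≤ 66 branch applies.
B = 138.5·ln(51.83 − 10) − 305.0 = 138.5·ln 41.83 − 305.0 = 138.5·3.7336 − 305.0 = 212.106.
Rounded: 212; in hex, 0xD4.

0xD4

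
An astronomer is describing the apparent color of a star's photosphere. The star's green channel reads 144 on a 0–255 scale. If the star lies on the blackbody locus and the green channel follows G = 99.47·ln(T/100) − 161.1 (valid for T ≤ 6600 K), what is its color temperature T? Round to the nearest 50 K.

ln t = (144 + 161.1) / 99.47 = 3.0673.
t = e^3.0673 = 21.483.
T = 100·t = 2148 K → 2150 K to the nearest 50 K.

2150 K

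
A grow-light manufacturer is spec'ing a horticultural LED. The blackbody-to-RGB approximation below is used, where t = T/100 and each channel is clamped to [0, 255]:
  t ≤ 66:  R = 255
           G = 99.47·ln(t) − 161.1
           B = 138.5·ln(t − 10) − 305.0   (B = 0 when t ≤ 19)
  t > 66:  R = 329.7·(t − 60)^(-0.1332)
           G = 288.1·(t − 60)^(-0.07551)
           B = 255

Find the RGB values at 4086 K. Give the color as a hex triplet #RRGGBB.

t = 4086/100 = 40.86; the t ≤ 66 branch applies.
R = 255 by definition for t ≤ 66.
G = 99.47·ln 40.86 − 161.1 = 99.47·3.7102 − 161.1 = 207.949.
B = 138.5·ln(40.86 − 10) − 305.0 = 138.5·ln 30.86 − 305.0 = 138.5·3.4295 − 305.0 = 169.980.
Rounded: (255, 208, 170).
In hex: #FFD0AA.

#FFD0AA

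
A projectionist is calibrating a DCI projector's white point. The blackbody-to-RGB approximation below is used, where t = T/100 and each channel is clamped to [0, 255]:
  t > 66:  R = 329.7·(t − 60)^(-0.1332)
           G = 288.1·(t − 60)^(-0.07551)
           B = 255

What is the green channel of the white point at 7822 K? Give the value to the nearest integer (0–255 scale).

231

t = 7822/100 = 78.22; the t > 66 branch applies.
G = 288.1·(78.22 − 60)^(-0.07551) = 288.1·18.22^(-0.07551) = 288.1·0.80319 = 231.398.
Rounded: 231.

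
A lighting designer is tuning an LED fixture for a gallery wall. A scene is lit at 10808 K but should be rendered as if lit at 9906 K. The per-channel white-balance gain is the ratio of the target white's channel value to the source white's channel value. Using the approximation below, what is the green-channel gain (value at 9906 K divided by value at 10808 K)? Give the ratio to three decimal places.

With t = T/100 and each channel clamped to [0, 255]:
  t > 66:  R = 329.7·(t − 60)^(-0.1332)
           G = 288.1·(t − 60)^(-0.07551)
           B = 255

1.016

At 10808 K (t = 108.08):
  G = 288.1·(108.08 − 60)^(-0.07551) = 288.1·48.08^(-0.07551) = 288.1·0.74644 = 215.049.
At 9906 K (t = 99.06):
  G = 288.1·(99.06 − 60)^(-0.07551) = 288.1·39.06^(-0.07551) = 288.1·0.75824 = 218.450.
Gain = 218.450 / 215.049 = 1.0158 → 1.016.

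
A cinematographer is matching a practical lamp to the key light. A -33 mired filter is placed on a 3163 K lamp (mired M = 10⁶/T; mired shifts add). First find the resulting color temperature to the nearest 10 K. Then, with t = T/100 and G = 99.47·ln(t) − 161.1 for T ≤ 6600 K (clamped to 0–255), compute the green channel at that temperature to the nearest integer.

M_in = 10⁶/3163 = 316.16; M_out = 316.16 + (-33) = 283.16.
T_out = 10⁶/283.16 = 3531.6 K → 3530 K; t = 35.3.
G = 99.47·ln 35.3 − 161.1 = 99.47·3.5639 − 161.1 = 193.399.
Rounded: 193.

193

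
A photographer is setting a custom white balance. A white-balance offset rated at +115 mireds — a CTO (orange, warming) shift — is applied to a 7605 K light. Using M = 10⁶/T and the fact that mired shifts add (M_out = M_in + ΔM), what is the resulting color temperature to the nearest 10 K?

M_in = 10⁶/7605 = 131.49 mireds.
M_out = 131.49 + (+115) = 246.49 mireds.
T_out = 10⁶/246.49 = 4056.9 K → 4060 K.

4060 K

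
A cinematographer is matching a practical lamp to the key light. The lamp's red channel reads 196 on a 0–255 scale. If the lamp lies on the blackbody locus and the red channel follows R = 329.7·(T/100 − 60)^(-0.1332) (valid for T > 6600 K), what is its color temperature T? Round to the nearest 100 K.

(t − 60)^(-0.1332) = 196/329.7 = 0.59448.
t − 60 = 0.59448^(1/-0.1332) = 0.59448^(-7.508) = 49.621, so t = 109.621.
T = 100·t = 10962 K → 11000 K to the nearest 100 K.

11000 K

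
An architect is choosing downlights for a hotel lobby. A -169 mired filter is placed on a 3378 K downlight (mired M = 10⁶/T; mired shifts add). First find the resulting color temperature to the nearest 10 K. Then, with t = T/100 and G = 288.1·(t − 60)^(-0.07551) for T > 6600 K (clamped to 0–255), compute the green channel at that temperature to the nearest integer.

M_in = 10⁶/3378 = 296.03; M_out = 296.03 + (-169) = 127.03.
T_out = 10⁶/127.03 = 7872.0 K → 7870 K; t = 78.7.
G = 288.1·(78.7 − 60)^(-0.07551) = 288.1·18.7^(-0.07551) = 288.1·0.80161 = 230.944.
Rounded: 231.

231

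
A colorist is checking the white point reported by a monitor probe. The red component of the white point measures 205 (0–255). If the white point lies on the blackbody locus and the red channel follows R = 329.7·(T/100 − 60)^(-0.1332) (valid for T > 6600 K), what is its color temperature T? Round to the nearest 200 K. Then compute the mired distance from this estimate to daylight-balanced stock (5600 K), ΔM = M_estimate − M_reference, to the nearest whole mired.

(t − 60)^(-0.1332) = 205/329.7 = 0.62178.
t − 60 = 0.62178^(1/-0.1332) = 0.62178^(-7.508) = 35.423, so t = 95.423.
T = 100·t = 9542 K → 9600 K to the nearest 200 K.
M_estimate = 10⁶/9600 = 104.17; M_reference = 10⁶/5600 = 178.57.
ΔM = 104.17 − 178.57 = -74.40 → -74 mireds.

-74 mireds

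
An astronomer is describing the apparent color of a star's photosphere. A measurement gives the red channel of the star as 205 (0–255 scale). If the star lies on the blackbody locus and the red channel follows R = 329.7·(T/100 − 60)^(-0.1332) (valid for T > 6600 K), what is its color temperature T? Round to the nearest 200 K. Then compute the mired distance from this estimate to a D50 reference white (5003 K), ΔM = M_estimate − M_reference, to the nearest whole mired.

(t − 60)^(-0.1332) = 205/329.7 = 0.62178.
t − 60 = 0.62178^(1/-0.1332) = 0.62178^(-7.508) = 35.423, so t = 95.423.
T = 100·t = 9542 K → 9600 K to the nearest 200 K.
M_estimate = 10⁶/9600 = 104.17; M_reference = 10⁶/5003 = 199.88.
ΔM = 104.17 − 199.88 = -95.71 → -96 mireds.

-96 mireds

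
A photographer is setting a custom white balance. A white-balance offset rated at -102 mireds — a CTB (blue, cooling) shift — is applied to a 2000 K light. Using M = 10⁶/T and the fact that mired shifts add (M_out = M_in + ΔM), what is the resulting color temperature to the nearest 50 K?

M_in = 10⁶/2000 = 500.00 mireds.
M_out = 500.00 + (-102) = 398.00 mireds.
T_out = 10⁶/398.00 = 2512.6 K → 2500 K.

2500 K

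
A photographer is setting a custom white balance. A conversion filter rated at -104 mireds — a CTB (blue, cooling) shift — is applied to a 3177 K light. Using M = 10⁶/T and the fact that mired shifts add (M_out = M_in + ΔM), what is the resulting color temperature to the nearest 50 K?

4750 K

M_in = 10⁶/3177 = 314.76 mireds.
M_out = 314.76 + (-104) = 210.76 mireds.
T_out = 10⁶/210.76 = 4744.7 K → 4750 K.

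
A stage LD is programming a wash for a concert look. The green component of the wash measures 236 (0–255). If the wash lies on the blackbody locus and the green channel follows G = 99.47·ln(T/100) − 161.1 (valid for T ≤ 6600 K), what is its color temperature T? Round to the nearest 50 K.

5400 K

ln t = (236 + 161.1) / 99.47 = 3.9922.
t = e^3.9922 = 54.172.
T = 100·t = 5417 K → 5400 K to the nearest 50 K.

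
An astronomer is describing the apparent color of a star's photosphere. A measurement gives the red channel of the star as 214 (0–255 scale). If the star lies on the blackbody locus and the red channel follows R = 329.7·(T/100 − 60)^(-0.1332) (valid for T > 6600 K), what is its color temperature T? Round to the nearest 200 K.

(t − 60)^(-0.1332) = 214/329.7 = 0.64907.
t − 60 = 0.64907^(1/-0.1332) = 0.64907^(-7.508) = 25.657, so t = 85.657.
T = 100·t = 8566 K → 8600 K to the nearest 200 K.

8600 K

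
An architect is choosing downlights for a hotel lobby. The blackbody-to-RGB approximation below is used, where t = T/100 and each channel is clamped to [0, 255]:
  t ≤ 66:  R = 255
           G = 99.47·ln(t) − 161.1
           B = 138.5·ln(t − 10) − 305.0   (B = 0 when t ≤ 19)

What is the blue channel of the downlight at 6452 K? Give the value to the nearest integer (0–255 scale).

249

t = 6452/100 = 64.52; the t ≤ 66 branch applies.
B = 138.5·ln(64.52 − 10) − 305.0 = 138.5·ln 54.52 − 305.0 = 138.5·3.9986 − 305.0 = 248.802.
Rounded: 249.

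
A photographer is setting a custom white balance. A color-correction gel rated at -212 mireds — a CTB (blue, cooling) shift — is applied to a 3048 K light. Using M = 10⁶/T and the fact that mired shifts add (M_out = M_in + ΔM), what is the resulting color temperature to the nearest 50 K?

M_in = 10⁶/3048 = 328.08 mireds.
M_out = 328.08 + (-212) = 116.08 mireds.
T_out = 10⁶/116.08 = 8614.5 K → 8600 K.

8600 K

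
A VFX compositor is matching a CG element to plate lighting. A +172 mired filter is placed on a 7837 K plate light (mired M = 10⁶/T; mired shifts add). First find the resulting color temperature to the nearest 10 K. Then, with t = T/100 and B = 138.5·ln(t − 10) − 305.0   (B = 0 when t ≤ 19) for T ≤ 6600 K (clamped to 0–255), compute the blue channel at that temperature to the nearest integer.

132

M_in = 10⁶/7837 = 127.60; M_out = 127.60 + (+172) = 299.60.
T_out = 10⁶/299.60 = 3337.8 K → 3340 K; t = 33.4.
B = 138.5·ln(33.4 − 10) − 305.0 = 138.5·ln 23.4 − 305.0 = 138.5·3.1527 − 305.0 = 131.654.
Rounded: 132.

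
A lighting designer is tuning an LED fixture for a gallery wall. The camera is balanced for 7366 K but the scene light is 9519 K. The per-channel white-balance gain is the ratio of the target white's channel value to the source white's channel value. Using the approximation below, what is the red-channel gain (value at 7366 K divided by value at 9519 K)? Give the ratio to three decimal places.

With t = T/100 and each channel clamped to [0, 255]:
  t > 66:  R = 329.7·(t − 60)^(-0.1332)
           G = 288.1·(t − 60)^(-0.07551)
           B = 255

At 9519 K (t = 95.19):
  R = 329.7·(95.19 − 60)^(-0.1332) = 329.7·35.19^(-0.1332) = 329.7·0.62232 = 205.180.
At 7366 K (t = 73.66):
  R = 329.7·(73.66 − 60)^(-0.1332) = 329.7·13.66^(-0.1332) = 329.7·0.70592 = 232.743.
Gain = 232.743 / 205.180 = 1.1343 → 1.134.

1.134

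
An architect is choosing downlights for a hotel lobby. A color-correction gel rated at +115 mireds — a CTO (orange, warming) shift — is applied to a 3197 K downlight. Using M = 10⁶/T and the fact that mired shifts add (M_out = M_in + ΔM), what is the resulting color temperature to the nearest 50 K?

2350 K

M_in = 10⁶/3197 = 312.79 mireds.
M_out = 312.79 + (+115) = 427.79 mireds.
T_out = 10⁶/427.79 = 2337.6 K → 2350 K.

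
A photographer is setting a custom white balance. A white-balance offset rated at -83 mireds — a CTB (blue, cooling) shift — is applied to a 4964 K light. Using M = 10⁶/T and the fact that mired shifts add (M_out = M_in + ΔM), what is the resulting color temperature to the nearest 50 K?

M_in = 10⁶/4964 = 201.45 mireds.
M_out = 201.45 + (-83) = 118.45 mireds.
T_out = 10⁶/118.45 = 8442.3 K → 8450 K.

8450 K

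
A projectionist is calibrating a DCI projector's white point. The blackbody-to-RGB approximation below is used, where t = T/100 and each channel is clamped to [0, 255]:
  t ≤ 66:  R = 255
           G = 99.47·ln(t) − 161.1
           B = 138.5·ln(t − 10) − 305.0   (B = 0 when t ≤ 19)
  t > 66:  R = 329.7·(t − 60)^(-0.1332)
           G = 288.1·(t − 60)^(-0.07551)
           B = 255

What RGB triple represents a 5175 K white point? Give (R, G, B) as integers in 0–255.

t = 5175/100 = 51.75; the t ≤ 66 branch applies.
R = 255 by definition for t ≤ 66.
G = 99.47·ln 51.75 − 161.1 = 99.47·3.9464 − 161.1 = 231.451.
B = 138.5·ln(51.75 − 10) − 305.0 = 138.5·ln 41.75 − 305.0 = 138.5·3.7317 − 305.0 = 211.840.
Rounded: (255, 231, 212).

(255, 231, 212)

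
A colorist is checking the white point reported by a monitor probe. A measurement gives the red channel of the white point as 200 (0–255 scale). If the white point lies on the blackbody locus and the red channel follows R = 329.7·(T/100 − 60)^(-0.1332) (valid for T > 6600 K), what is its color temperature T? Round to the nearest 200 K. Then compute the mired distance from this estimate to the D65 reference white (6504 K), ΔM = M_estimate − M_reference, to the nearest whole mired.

-56 mireds

(t − 60)^(-0.1332) = 200/329.7 = 0.60661.
t − 60 = 0.60661^(1/-0.1332) = 0.60661^(-7.508) = 42.638, so t = 102.638.
T = 100·t = 10264 K → 10200 K to the nearest 200 K.
M_estimate = 10⁶/10200 = 98.04; M_reference = 10⁶/6504 = 153.75.
ΔM = 98.04 − 153.75 = -55.71 → -56 mireds.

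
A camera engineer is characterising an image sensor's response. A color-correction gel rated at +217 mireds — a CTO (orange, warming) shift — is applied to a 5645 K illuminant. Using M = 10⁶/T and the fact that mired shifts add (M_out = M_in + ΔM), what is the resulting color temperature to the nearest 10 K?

2540 K

M_in = 10⁶/5645 = 177.15 mireds.
M_out = 177.15 + (+217) = 394.15 mireds.
T_out = 10⁶/394.15 = 2537.1 K → 2540 K.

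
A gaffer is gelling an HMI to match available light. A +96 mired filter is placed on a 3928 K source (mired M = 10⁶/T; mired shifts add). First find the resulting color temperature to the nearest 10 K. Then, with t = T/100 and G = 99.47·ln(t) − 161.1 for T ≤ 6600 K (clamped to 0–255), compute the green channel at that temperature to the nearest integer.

M_in = 10⁶/3928 = 254.58; M_out = 254.58 + (+96) = 350.58.
T_out = 10⁶/350.58 = 2852.4 K → 2850 K; t = 28.5.
G = 99.47·ln 28.5 − 161.1 = 99.47·3.3499 − 161.1 = 172.115.
Rounded: 172.

172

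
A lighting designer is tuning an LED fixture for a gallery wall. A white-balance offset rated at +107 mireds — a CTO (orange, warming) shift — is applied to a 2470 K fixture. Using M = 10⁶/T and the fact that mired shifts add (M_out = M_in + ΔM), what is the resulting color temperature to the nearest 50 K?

1950 K

M_in = 10⁶/2470 = 404.86 mireds.
M_out = 404.86 + (+107) = 511.86 mireds.
T_out = 10⁶/511.86 = 1953.7 K → 1950 K.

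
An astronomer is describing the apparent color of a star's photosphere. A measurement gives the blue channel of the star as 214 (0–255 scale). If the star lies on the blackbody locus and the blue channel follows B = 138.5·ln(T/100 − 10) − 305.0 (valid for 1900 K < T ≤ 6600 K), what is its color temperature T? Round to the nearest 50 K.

ln(t − 10) = (214 + 305.0) / 138.5 = 3.7473.
t − 10 = e^3.7473 = 42.406, so t = 52.406.
T = 100·t = 5241 K → 5250 K to the nearest 50 K.

5250 K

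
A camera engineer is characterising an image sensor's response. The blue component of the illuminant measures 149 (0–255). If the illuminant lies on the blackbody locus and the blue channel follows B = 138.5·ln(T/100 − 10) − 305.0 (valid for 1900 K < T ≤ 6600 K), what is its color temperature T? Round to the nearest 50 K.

3650 K

ln(t − 10) = (149 + 305.0) / 138.5 = 3.2780.
t − 10 = e^3.2780 = 26.522, so t = 36.522.
T = 100·t = 3652 K → 3650 K to the nearest 50 K.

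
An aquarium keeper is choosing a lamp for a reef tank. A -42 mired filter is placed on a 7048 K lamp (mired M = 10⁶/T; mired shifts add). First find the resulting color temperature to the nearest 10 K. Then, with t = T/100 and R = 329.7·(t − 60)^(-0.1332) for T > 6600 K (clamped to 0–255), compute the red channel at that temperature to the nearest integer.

202

M_in = 10⁶/7048 = 141.88; M_out = 141.88 + (-42) = 99.88.
T_out = 10⁶/99.88 = 10011.6 K → 10010 K; t = 100.1.
R = 329.7·(100.1 − 60)^(-0.1332) = 329.7·40.1^(-0.1332) = 329.7·0.61159 = 201.642.
Rounded: 202.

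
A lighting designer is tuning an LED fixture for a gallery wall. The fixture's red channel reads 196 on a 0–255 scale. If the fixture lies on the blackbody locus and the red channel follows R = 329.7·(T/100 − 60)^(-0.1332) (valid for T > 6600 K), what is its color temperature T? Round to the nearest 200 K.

(t − 60)^(-0.1332) = 196/329.7 = 0.59448.
t − 60 = 0.59448^(1/-0.1332) = 0.59448^(-7.508) = 49.621, so t = 109.621.
T = 100·t = 10962 K → 11000 K to the nearest 200 K.

11000 K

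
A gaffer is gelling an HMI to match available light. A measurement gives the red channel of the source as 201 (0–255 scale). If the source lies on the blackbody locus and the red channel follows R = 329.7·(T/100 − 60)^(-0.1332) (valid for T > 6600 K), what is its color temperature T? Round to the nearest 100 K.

10100 K

(t − 60)^(-0.1332) = 201/329.7 = 0.60965.
t − 60 = 0.60965^(1/-0.1332) = 0.60965^(-7.508) = 41.071, so t = 101.071.
T = 100·t = 10107 K → 10100 K to the nearest 100 K.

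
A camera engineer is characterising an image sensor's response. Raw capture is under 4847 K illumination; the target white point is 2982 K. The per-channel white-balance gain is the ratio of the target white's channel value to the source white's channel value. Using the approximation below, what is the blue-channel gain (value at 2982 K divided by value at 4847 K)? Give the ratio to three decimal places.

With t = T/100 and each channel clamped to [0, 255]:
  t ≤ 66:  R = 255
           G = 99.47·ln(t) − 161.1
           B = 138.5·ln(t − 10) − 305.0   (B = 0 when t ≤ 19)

At 4847 K (t = 48.47):
  B = 138.5·ln(48.47 − 10) − 305.0 = 138.5·ln 38.47 − 305.0 = 138.5·3.6499 − 305.0 = 200.508.
At 2982 K (t = 29.82):
  B = 138.5·ln(29.82 − 10) − 305.0 = 138.5·ln 19.82 − 305.0 = 138.5·2.9867 − 305.0 = 108.657.
Gain = 108.657 / 200.508 = 0.5419 → 0.542.

0.542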